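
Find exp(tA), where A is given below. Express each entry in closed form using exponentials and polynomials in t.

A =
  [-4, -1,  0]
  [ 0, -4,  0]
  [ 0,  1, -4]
e^{tA} =
  [exp(-4*t), -t*exp(-4*t), 0]
  [0, exp(-4*t), 0]
  [0, t*exp(-4*t), exp(-4*t)]

Strategy: write A = P · J · P⁻¹ where J is a Jordan canonical form, so e^{tA} = P · e^{tJ} · P⁻¹, and e^{tJ} can be computed block-by-block.

A has Jordan form
J =
  [-4,  1,  0]
  [ 0, -4,  0]
  [ 0,  0, -4]
(up to reordering of blocks).

Per-block formulas:
  For a 1×1 block at λ = -4: exp(t · [-4]) = [e^(-4t)].
  For a 2×2 Jordan block J_2(-4): exp(t · J_2(-4)) = e^(-4t)·(I + t·N), where N is the 2×2 nilpotent shift.

After assembling e^{tJ} and conjugating by P, we get:

e^{tA} =
  [exp(-4*t), -t*exp(-4*t), 0]
  [0, exp(-4*t), 0]
  [0, t*exp(-4*t), exp(-4*t)]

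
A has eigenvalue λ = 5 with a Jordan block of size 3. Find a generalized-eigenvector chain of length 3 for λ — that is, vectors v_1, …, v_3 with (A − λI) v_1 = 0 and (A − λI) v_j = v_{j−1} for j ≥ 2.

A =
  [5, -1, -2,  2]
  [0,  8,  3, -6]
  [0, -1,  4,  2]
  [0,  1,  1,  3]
A Jordan chain for λ = 5 of length 3:
v_1 = (1, 0, 0, 0)ᵀ
v_2 = (-1, 3, -1, 1)ᵀ
v_3 = (0, 1, 0, 0)ᵀ

Let N = A − (5)·I. We want v_3 with N^3 v_3 = 0 but N^2 v_3 ≠ 0; then v_{j-1} := N · v_j for j = 3, …, 2.

Pick v_3 = (0, 1, 0, 0)ᵀ.
Then v_2 = N · v_3 = (-1, 3, -1, 1)ᵀ.
Then v_1 = N · v_2 = (1, 0, 0, 0)ᵀ.

Sanity check: (A − (5)·I) v_1 = (0, 0, 0, 0)ᵀ = 0. ✓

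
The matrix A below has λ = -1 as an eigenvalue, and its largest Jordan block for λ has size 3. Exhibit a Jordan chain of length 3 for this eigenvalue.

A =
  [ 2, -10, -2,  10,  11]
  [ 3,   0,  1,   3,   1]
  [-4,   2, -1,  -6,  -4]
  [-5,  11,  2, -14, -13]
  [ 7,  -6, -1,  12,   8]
A Jordan chain for λ = -1 of length 3:
v_1 = (14, 0, -4, -16, 10)ᵀ
v_2 = (3, 3, -4, -5, 7)ᵀ
v_3 = (1, 0, 0, 0, 0)ᵀ

Let N = A − (-1)·I. We want v_3 with N^3 v_3 = 0 but N^2 v_3 ≠ 0; then v_{j-1} := N · v_j for j = 3, …, 2.

Pick v_3 = (1, 0, 0, 0, 0)ᵀ.
Then v_2 = N · v_3 = (3, 3, -4, -5, 7)ᵀ.
Then v_1 = N · v_2 = (14, 0, -4, -16, 10)ᵀ.

Sanity check: (A − (-1)·I) v_1 = (0, 0, 0, 0, 0)ᵀ = 0. ✓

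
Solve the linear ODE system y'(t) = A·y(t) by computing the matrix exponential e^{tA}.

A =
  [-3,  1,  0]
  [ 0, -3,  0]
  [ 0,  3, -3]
e^{tA} =
  [exp(-3*t), t*exp(-3*t), 0]
  [0, exp(-3*t), 0]
  [0, 3*t*exp(-3*t), exp(-3*t)]

Strategy: write A = P · J · P⁻¹ where J is a Jordan canonical form, so e^{tA} = P · e^{tJ} · P⁻¹, and e^{tJ} can be computed block-by-block.

A has Jordan form
J =
  [-3,  1,  0]
  [ 0, -3,  0]
  [ 0,  0, -3]
(up to reordering of blocks).

Per-block formulas:
  For a 2×2 Jordan block J_2(-3): exp(t · J_2(-3)) = e^(-3t)·(I + t·N), where N is the 2×2 nilpotent shift.
  For a 1×1 block at λ = -3: exp(t · [-3]) = [e^(-3t)].

After assembling e^{tJ} and conjugating by P, we get:

e^{tA} =
  [exp(-3*t), t*exp(-3*t), 0]
  [0, exp(-3*t), 0]
  [0, 3*t*exp(-3*t), exp(-3*t)]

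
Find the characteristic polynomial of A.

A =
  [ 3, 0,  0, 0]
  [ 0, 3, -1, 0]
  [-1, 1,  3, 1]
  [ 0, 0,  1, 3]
x^4 - 12*x^3 + 54*x^2 - 108*x + 81

Expanding det(x·I − A) (e.g. by cofactor expansion or by noting that A is similar to its Jordan form J, which has the same characteristic polynomial as A) gives
  χ_A(x) = x^4 - 12*x^3 + 54*x^2 - 108*x + 81
which factors as (x - 3)^4. The eigenvalues (with algebraic multiplicities) are λ = 3 with multiplicity 4.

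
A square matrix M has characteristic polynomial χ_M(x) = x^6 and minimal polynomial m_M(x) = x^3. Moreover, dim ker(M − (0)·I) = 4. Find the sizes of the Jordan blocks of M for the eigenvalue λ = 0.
Block sizes for λ = 0: [3, 1, 1, 1]

Step 1 — from the characteristic polynomial, algebraic multiplicity of λ = 0 is 6. From dim ker(M − (0)·I) = 4, there are exactly 4 Jordan blocks for λ = 0.
Step 2 — from the minimal polynomial, the factor (x − 0)^3 tells us the largest block for λ = 0 has size 3.
Step 3 — with total size 6, 4 blocks, and largest block 3, the block sizes (in nonincreasing order) are [3, 1, 1, 1].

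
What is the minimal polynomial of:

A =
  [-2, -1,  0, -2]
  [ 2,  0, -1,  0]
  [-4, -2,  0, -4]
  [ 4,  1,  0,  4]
x^4 - 2*x^3

The characteristic polynomial is χ_A(x) = x^3*(x - 2), so the eigenvalues are known. The minimal polynomial is
  m_A(x) = Π_λ (x − λ)^{k_λ}
where k_λ is the size of the *largest* Jordan block for λ (equivalently, the smallest k with (A − λI)^k v = 0 for every generalised eigenvector v of λ).

  λ = 0: largest Jordan block has size 3, contributing (x − 0)^3
  λ = 2: largest Jordan block has size 1, contributing (x − 2)

So m_A(x) = x^3*(x - 2) = x^4 - 2*x^3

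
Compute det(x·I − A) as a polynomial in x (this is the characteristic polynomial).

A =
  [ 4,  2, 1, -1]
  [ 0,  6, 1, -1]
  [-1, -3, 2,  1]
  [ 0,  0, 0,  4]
x^4 - 16*x^3 + 96*x^2 - 256*x + 256

Expanding det(x·I − A) (e.g. by cofactor expansion or by noting that A is similar to its Jordan form J, which has the same characteristic polynomial as A) gives
  χ_A(x) = x^4 - 16*x^3 + 96*x^2 - 256*x + 256
which factors as (x - 4)^4. The eigenvalues (with algebraic multiplicities) are λ = 4 with multiplicity 4.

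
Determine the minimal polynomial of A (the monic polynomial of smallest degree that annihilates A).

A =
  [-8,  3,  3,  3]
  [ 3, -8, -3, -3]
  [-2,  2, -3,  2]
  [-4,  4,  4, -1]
x^2 + 10*x + 25

The characteristic polynomial is χ_A(x) = (x + 5)^4, so the eigenvalues are known. The minimal polynomial is
  m_A(x) = Π_λ (x − λ)^{k_λ}
where k_λ is the size of the *largest* Jordan block for λ (equivalently, the smallest k with (A − λI)^k v = 0 for every generalised eigenvector v of λ).

  λ = -5: largest Jordan block has size 2, contributing (x + 5)^2

So m_A(x) = (x + 5)^2 = x^2 + 10*x + 25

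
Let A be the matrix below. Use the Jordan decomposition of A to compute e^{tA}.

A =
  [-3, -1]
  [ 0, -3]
e^{tA} =
  [exp(-3*t), -t*exp(-3*t)]
  [0, exp(-3*t)]

Strategy: write A = P · J · P⁻¹ where J is a Jordan canonical form, so e^{tA} = P · e^{tJ} · P⁻¹, and e^{tJ} can be computed block-by-block.

A has Jordan form
J =
  [-3,  1]
  [ 0, -3]
(up to reordering of blocks).

Per-block formulas:
  For a 2×2 Jordan block J_2(-3): exp(t · J_2(-3)) = e^(-3t)·(I + t·N), where N is the 2×2 nilpotent shift.

After assembling e^{tJ} and conjugating by P, we get:

e^{tA} =
  [exp(-3*t), -t*exp(-3*t)]
  [0, exp(-3*t)]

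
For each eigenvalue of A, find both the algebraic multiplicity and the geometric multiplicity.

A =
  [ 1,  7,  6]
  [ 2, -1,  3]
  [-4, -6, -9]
λ = -3: alg = 3, geom = 1

Step 1 — factor the characteristic polynomial to read off the algebraic multiplicities:
  χ_A(x) = (x + 3)^3

Step 2 — compute geometric multiplicities via the rank-nullity identity g(λ) = n − rank(A − λI):
  rank(A − (-3)·I) = 2, so dim ker(A − (-3)·I) = n − 2 = 1

Summary:
  λ = -3: algebraic multiplicity = 3, geometric multiplicity = 1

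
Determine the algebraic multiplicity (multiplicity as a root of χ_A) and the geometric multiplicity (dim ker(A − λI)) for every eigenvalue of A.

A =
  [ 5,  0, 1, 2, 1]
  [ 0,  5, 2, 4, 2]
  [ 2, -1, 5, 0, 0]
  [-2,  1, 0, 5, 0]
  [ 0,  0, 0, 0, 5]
λ = 5: alg = 5, geom = 3

Step 1 — factor the characteristic polynomial to read off the algebraic multiplicities:
  χ_A(x) = (x - 5)^5

Step 2 — compute geometric multiplicities via the rank-nullity identity g(λ) = n − rank(A − λI):
  rank(A − (5)·I) = 2, so dim ker(A − (5)·I) = n − 2 = 3

Summary:
  λ = 5: algebraic multiplicity = 5, geometric multiplicity = 3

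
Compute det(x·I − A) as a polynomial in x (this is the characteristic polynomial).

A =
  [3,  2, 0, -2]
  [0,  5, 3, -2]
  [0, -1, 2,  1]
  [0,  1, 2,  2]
x^4 - 12*x^3 + 54*x^2 - 108*x + 81

Expanding det(x·I − A) (e.g. by cofactor expansion or by noting that A is similar to its Jordan form J, which has the same characteristic polynomial as A) gives
  χ_A(x) = x^4 - 12*x^3 + 54*x^2 - 108*x + 81
which factors as (x - 3)^4. The eigenvalues (with algebraic multiplicities) are λ = 3 with multiplicity 4.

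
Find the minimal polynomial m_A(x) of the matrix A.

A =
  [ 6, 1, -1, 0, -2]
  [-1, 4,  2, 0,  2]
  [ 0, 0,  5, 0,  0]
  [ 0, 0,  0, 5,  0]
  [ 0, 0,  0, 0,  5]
x^3 - 15*x^2 + 75*x - 125

The characteristic polynomial is χ_A(x) = (x - 5)^5, so the eigenvalues are known. The minimal polynomial is
  m_A(x) = Π_λ (x − λ)^{k_λ}
where k_λ is the size of the *largest* Jordan block for λ (equivalently, the smallest k with (A − λI)^k v = 0 for every generalised eigenvector v of λ).

  λ = 5: largest Jordan block has size 3, contributing (x − 5)^3

So m_A(x) = (x - 5)^3 = x^3 - 15*x^2 + 75*x - 125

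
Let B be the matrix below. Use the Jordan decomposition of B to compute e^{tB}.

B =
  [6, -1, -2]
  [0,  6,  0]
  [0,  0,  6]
e^{tB} =
  [exp(6*t), -t*exp(6*t), -2*t*exp(6*t)]
  [0, exp(6*t), 0]
  [0, 0, exp(6*t)]

Strategy: write B = P · J · P⁻¹ where J is a Jordan canonical form, so e^{tB} = P · e^{tJ} · P⁻¹, and e^{tJ} can be computed block-by-block.

B has Jordan form
J =
  [6, 1, 0]
  [0, 6, 0]
  [0, 0, 6]
(up to reordering of blocks).

Per-block formulas:
  For a 1×1 block at λ = 6: exp(t · [6]) = [e^(6t)].
  For a 2×2 Jordan block J_2(6): exp(t · J_2(6)) = e^(6t)·(I + t·N), where N is the 2×2 nilpotent shift.

After assembling e^{tJ} and conjugating by P, we get:

e^{tB} =
  [exp(6*t), -t*exp(6*t), -2*t*exp(6*t)]
  [0, exp(6*t), 0]
  [0, 0, exp(6*t)]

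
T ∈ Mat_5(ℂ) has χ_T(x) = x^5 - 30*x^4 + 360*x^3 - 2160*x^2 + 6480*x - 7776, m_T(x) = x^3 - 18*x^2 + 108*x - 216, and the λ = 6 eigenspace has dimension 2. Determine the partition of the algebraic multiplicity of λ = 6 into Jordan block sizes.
Block sizes for λ = 6: [3, 2]

Step 1 — from the characteristic polynomial, algebraic multiplicity of λ = 6 is 5. From dim ker(T − (6)·I) = 2, there are exactly 2 Jordan blocks for λ = 6.
Step 2 — from the minimal polynomial, the factor (x − 6)^3 tells us the largest block for λ = 6 has size 3.
Step 3 — with total size 5, 2 blocks, and largest block 3, the block sizes (in nonincreasing order) are [3, 2].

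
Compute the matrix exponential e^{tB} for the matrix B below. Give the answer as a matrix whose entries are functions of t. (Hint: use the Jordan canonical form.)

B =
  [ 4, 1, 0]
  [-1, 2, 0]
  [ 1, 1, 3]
e^{tB} =
  [t*exp(3*t) + exp(3*t), t*exp(3*t), 0]
  [-t*exp(3*t), -t*exp(3*t) + exp(3*t), 0]
  [t*exp(3*t), t*exp(3*t), exp(3*t)]

Strategy: write B = P · J · P⁻¹ where J is a Jordan canonical form, so e^{tB} = P · e^{tJ} · P⁻¹, and e^{tJ} can be computed block-by-block.

B has Jordan form
J =
  [3, 1, 0]
  [0, 3, 0]
  [0, 0, 3]
(up to reordering of blocks).

Per-block formulas:
  For a 2×2 Jordan block J_2(3): exp(t · J_2(3)) = e^(3t)·(I + t·N), where N is the 2×2 nilpotent shift.
  For a 1×1 block at λ = 3: exp(t · [3]) = [e^(3t)].

After assembling e^{tJ} and conjugating by P, we get:

e^{tB} =
  [t*exp(3*t) + exp(3*t), t*exp(3*t), 0]
  [-t*exp(3*t), -t*exp(3*t) + exp(3*t), 0]
  [t*exp(3*t), t*exp(3*t), exp(3*t)]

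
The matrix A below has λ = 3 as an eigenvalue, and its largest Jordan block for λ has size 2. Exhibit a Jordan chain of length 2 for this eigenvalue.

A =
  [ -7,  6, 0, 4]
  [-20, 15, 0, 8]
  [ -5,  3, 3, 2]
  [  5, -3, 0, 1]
A Jordan chain for λ = 3 of length 2:
v_1 = (-10, -20, -5, 5)ᵀ
v_2 = (1, 0, 0, 0)ᵀ

Let N = A − (3)·I. We want v_2 with N^2 v_2 = 0 but N^1 v_2 ≠ 0; then v_{j-1} := N · v_j for j = 2, …, 2.

Pick v_2 = (1, 0, 0, 0)ᵀ.
Then v_1 = N · v_2 = (-10, -20, -5, 5)ᵀ.

Sanity check: (A − (3)·I) v_1 = (0, 0, 0, 0)ᵀ = 0. ✓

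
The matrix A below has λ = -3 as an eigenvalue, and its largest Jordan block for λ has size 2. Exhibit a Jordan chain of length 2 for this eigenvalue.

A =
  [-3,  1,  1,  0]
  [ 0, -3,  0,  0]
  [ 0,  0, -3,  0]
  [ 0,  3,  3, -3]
A Jordan chain for λ = -3 of length 2:
v_1 = (1, 0, 0, 3)ᵀ
v_2 = (0, 1, 0, 0)ᵀ

Let N = A − (-3)·I. We want v_2 with N^2 v_2 = 0 but N^1 v_2 ≠ 0; then v_{j-1} := N · v_j for j = 2, …, 2.

Pick v_2 = (0, 1, 0, 0)ᵀ.
Then v_1 = N · v_2 = (1, 0, 0, 3)ᵀ.

Sanity check: (A − (-3)·I) v_1 = (0, 0, 0, 0)ᵀ = 0. ✓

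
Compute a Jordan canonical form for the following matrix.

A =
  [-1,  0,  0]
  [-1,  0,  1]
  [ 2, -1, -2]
J_3(-1)

The characteristic polynomial is
  det(x·I − A) = x^3 + 3*x^2 + 3*x + 1 = (x + 1)^3

Eigenvalues and multiplicities (the geometric multiplicity of λ is n − rank(A − λI), which equals the number of Jordan blocks for λ):
  λ = -1: algebraic multiplicity = 3, geometric multiplicity = 1

Determining the block sizes for each eigenvalue:
  λ = -1: one block (gm = 1), so the single block has size am = 3 → block sizes [3]

Assembling the blocks gives a Jordan form
J =
  [-1,  1,  0]
  [ 0, -1,  1]
  [ 0,  0, -1]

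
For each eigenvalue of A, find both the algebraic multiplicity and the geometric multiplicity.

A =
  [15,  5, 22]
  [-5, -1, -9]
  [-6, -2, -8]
λ = 2: alg = 3, geom = 1

Step 1 — factor the characteristic polynomial to read off the algebraic multiplicities:
  χ_A(x) = (x - 2)^3

Step 2 — compute geometric multiplicities via the rank-nullity identity g(λ) = n − rank(A − λI):
  rank(A − (2)·I) = 2, so dim ker(A − (2)·I) = n − 2 = 1

Summary:
  λ = 2: algebraic multiplicity = 3, geometric multiplicity = 1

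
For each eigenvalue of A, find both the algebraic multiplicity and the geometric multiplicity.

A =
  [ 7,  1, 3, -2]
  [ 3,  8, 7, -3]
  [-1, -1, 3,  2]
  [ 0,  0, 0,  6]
λ = 6: alg = 4, geom = 2

Step 1 — factor the characteristic polynomial to read off the algebraic multiplicities:
  χ_A(x) = (x - 6)^4

Step 2 — compute geometric multiplicities via the rank-nullity identity g(λ) = n − rank(A − λI):
  rank(A − (6)·I) = 2, so dim ker(A − (6)·I) = n − 2 = 2

Summary:
  λ = 6: algebraic multiplicity = 4, geometric multiplicity = 2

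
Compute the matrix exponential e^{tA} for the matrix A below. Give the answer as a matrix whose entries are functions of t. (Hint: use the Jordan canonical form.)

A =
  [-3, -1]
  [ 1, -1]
e^{tA} =
  [-t*exp(-2*t) + exp(-2*t), -t*exp(-2*t)]
  [t*exp(-2*t), t*exp(-2*t) + exp(-2*t)]

Strategy: write A = P · J · P⁻¹ where J is a Jordan canonical form, so e^{tA} = P · e^{tJ} · P⁻¹, and e^{tJ} can be computed block-by-block.

A has Jordan form
J =
  [-2,  1]
  [ 0, -2]
(up to reordering of blocks).

Per-block formulas:
  For a 2×2 Jordan block J_2(-2): exp(t · J_2(-2)) = e^(-2t)·(I + t·N), where N is the 2×2 nilpotent shift.

After assembling e^{tJ} and conjugating by P, we get:

e^{tA} =
  [-t*exp(-2*t) + exp(-2*t), -t*exp(-2*t)]
  [t*exp(-2*t), t*exp(-2*t) + exp(-2*t)]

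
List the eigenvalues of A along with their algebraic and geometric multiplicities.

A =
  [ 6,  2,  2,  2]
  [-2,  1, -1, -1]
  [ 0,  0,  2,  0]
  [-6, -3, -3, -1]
λ = 2: alg = 4, geom = 3

Step 1 — factor the characteristic polynomial to read off the algebraic multiplicities:
  χ_A(x) = (x - 2)^4

Step 2 — compute geometric multiplicities via the rank-nullity identity g(λ) = n − rank(A − λI):
  rank(A − (2)·I) = 1, so dim ker(A − (2)·I) = n − 1 = 3

Summary:
  λ = 2: algebraic multiplicity = 4, geometric multiplicity = 3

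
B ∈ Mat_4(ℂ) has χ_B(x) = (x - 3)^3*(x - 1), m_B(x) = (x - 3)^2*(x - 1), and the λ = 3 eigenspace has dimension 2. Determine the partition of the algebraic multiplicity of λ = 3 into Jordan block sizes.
Block sizes for λ = 3: [2, 1]

Step 1 — from the characteristic polynomial, algebraic multiplicity of λ = 3 is 3. From dim ker(B − (3)·I) = 2, there are exactly 2 Jordan blocks for λ = 3.
Step 2 — from the minimal polynomial, the factor (x − 3)^2 tells us the largest block for λ = 3 has size 2.
Step 3 — with total size 3, 2 blocks, and largest block 2, the block sizes (in nonincreasing order) are [2, 1].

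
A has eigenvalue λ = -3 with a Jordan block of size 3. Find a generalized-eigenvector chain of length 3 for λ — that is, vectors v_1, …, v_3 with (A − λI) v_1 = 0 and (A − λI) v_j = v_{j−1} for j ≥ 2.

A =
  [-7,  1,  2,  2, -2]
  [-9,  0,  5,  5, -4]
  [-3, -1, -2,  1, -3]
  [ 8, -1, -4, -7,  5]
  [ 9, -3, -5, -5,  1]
A Jordan chain for λ = -3 of length 3:
v_1 = (-1, -2, -1, 2, 2)ᵀ
v_2 = (-4, -9, -3, 8, 9)ᵀ
v_3 = (1, 0, 0, 0, 0)ᵀ

Let N = A − (-3)·I. We want v_3 with N^3 v_3 = 0 but N^2 v_3 ≠ 0; then v_{j-1} := N · v_j for j = 3, …, 2.

Pick v_3 = (1, 0, 0, 0, 0)ᵀ.
Then v_2 = N · v_3 = (-4, -9, -3, 8, 9)ᵀ.
Then v_1 = N · v_2 = (-1, -2, -1, 2, 2)ᵀ.

Sanity check: (A − (-3)·I) v_1 = (0, 0, 0, 0, 0)ᵀ = 0. ✓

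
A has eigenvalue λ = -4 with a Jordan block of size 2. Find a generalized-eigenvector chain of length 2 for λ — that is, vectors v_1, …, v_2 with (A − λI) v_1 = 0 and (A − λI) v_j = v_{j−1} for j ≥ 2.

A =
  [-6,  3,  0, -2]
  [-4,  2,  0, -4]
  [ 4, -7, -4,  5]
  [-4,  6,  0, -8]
A Jordan chain for λ = -4 of length 2:
v_1 = (-2, -4, 4, -4)ᵀ
v_2 = (1, 0, 0, 0)ᵀ

Let N = A − (-4)·I. We want v_2 with N^2 v_2 = 0 but N^1 v_2 ≠ 0; then v_{j-1} := N · v_j for j = 2, …, 2.

Pick v_2 = (1, 0, 0, 0)ᵀ.
Then v_1 = N · v_2 = (-2, -4, 4, -4)ᵀ.

Sanity check: (A − (-4)·I) v_1 = (0, 0, 0, 0)ᵀ = 0. ✓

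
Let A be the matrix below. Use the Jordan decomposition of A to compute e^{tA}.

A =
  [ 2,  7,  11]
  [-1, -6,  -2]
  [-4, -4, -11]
e^{tA} =
  [-t^2*exp(-5*t) + 7*t*exp(-5*t) + exp(-5*t), -t^2*exp(-5*t) + 7*t*exp(-5*t), -3*t^2*exp(-5*t)/2 + 11*t*exp(-5*t)]
  [t^2*exp(-5*t) - t*exp(-5*t), t^2*exp(-5*t) - t*exp(-5*t) + exp(-5*t), 3*t^2*exp(-5*t)/2 - 2*t*exp(-5*t)]
  [-4*t*exp(-5*t), -4*t*exp(-5*t), -6*t*exp(-5*t) + exp(-5*t)]

Strategy: write A = P · J · P⁻¹ where J is a Jordan canonical form, so e^{tA} = P · e^{tJ} · P⁻¹, and e^{tJ} can be computed block-by-block.

A has Jordan form
J =
  [-5,  1,  0]
  [ 0, -5,  1]
  [ 0,  0, -5]
(up to reordering of blocks).

Per-block formulas:
  For a 3×3 Jordan block J_3(-5): exp(t · J_3(-5)) = e^(-5t)·(I + t·N + (t^2/2)·N^2), where N is the 3×3 nilpotent shift.

After assembling e^{tJ} and conjugating by P, we get:

e^{tA} =
  [-t^2*exp(-5*t) + 7*t*exp(-5*t) + exp(-5*t), -t^2*exp(-5*t) + 7*t*exp(-5*t), -3*t^2*exp(-5*t)/2 + 11*t*exp(-5*t)]
  [t^2*exp(-5*t) - t*exp(-5*t), t^2*exp(-5*t) - t*exp(-5*t) + exp(-5*t), 3*t^2*exp(-5*t)/2 - 2*t*exp(-5*t)]
  [-4*t*exp(-5*t), -4*t*exp(-5*t), -6*t*exp(-5*t) + exp(-5*t)]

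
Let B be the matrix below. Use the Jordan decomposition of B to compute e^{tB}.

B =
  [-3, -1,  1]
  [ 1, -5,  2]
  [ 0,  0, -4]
e^{tB} =
  [t*exp(-4*t) + exp(-4*t), -t*exp(-4*t), -t^2*exp(-4*t)/2 + t*exp(-4*t)]
  [t*exp(-4*t), -t*exp(-4*t) + exp(-4*t), -t^2*exp(-4*t)/2 + 2*t*exp(-4*t)]
  [0, 0, exp(-4*t)]

Strategy: write B = P · J · P⁻¹ where J is a Jordan canonical form, so e^{tB} = P · e^{tJ} · P⁻¹, and e^{tJ} can be computed block-by-block.

B has Jordan form
J =
  [-4,  1,  0]
  [ 0, -4,  1]
  [ 0,  0, -4]
(up to reordering of blocks).

Per-block formulas:
  For a 3×3 Jordan block J_3(-4): exp(t · J_3(-4)) = e^(-4t)·(I + t·N + (t^2/2)·N^2), where N is the 3×3 nilpotent shift.

After assembling e^{tJ} and conjugating by P, we get:

e^{tB} =
  [t*exp(-4*t) + exp(-4*t), -t*exp(-4*t), -t^2*exp(-4*t)/2 + t*exp(-4*t)]
  [t*exp(-4*t), -t*exp(-4*t) + exp(-4*t), -t^2*exp(-4*t)/2 + 2*t*exp(-4*t)]
  [0, 0, exp(-4*t)]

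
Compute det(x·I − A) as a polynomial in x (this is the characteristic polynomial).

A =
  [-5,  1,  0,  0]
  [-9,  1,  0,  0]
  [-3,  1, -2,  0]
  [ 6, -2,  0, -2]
x^4 + 8*x^3 + 24*x^2 + 32*x + 16

Expanding det(x·I − A) (e.g. by cofactor expansion or by noting that A is similar to its Jordan form J, which has the same characteristic polynomial as A) gives
  χ_A(x) = x^4 + 8*x^3 + 24*x^2 + 32*x + 16
which factors as (x + 2)^4. The eigenvalues (with algebraic multiplicities) are λ = -2 with multiplicity 4.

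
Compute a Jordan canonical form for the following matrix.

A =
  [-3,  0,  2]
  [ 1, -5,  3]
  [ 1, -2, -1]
J_3(-3)

The characteristic polynomial is
  det(x·I − A) = x^3 + 9*x^2 + 27*x + 27 = (x + 3)^3

Eigenvalues and multiplicities (the geometric multiplicity of λ is n − rank(A − λI), which equals the number of Jordan blocks for λ):
  λ = -3: algebraic multiplicity = 3, geometric multiplicity = 1

Determining the block sizes for each eigenvalue:
  λ = -3: one block (gm = 1), so the single block has size am = 3 → block sizes [3]

Assembling the blocks gives a Jordan form
J =
  [-3,  1,  0]
  [ 0, -3,  1]
  [ 0,  0, -3]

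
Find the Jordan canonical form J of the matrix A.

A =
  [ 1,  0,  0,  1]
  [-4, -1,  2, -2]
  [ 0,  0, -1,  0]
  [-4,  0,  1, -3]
J_3(-1) ⊕ J_1(-1)

The characteristic polynomial is
  det(x·I − A) = x^4 + 4*x^3 + 6*x^2 + 4*x + 1 = (x + 1)^4

Eigenvalues and multiplicities (the geometric multiplicity of λ is n − rank(A − λI), which equals the number of Jordan blocks for λ):
  λ = -1: algebraic multiplicity = 4, geometric multiplicity = 2

Determining the block sizes for each eigenvalue:
  λ = -1: with am = 4 and gm = 2, the partition is not yet determined (e.g. several partitions of 4 into 2 parts exist). Let N = A − (-1)·I. Computing rank(N^1) = 2, rank(N^2) = 1, rank(N^3) = 0; the number of blocks of size ≥ j is rank(N^{j−1}) − rank(N^j), giving [2, 1, 1]. So we have 1 block(s) of size 3, 1 block(s) of size 1 → block sizes [3, 1]

Assembling the blocks gives a Jordan form
J =
  [-1,  1,  0,  0]
  [ 0, -1,  1,  0]
  [ 0,  0, -1,  0]
  [ 0,  0,  0, -1]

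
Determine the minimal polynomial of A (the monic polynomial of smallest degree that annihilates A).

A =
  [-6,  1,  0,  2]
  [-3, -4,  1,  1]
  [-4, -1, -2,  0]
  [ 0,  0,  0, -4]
x^3 + 12*x^2 + 48*x + 64

The characteristic polynomial is χ_A(x) = (x + 4)^4, so the eigenvalues are known. The minimal polynomial is
  m_A(x) = Π_λ (x − λ)^{k_λ}
where k_λ is the size of the *largest* Jordan block for λ (equivalently, the smallest k with (A − λI)^k v = 0 for every generalised eigenvector v of λ).

  λ = -4: largest Jordan block has size 3, contributing (x + 4)^3

So m_A(x) = (x + 4)^3 = x^3 + 12*x^2 + 48*x + 64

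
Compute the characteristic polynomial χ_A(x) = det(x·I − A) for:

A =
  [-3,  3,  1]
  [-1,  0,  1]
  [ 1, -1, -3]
x^3 + 6*x^2 + 12*x + 8

Expanding det(x·I − A) (e.g. by cofactor expansion or by noting that A is similar to its Jordan form J, which has the same characteristic polynomial as A) gives
  χ_A(x) = x^3 + 6*x^2 + 12*x + 8
which factors as (x + 2)^3. The eigenvalues (with algebraic multiplicities) are λ = -2 with multiplicity 3.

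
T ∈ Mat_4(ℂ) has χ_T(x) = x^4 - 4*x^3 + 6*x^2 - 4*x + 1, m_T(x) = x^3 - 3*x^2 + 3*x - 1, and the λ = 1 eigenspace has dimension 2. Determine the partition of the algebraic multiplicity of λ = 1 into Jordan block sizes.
Block sizes for λ = 1: [3, 1]

Step 1 — from the characteristic polynomial, algebraic multiplicity of λ = 1 is 4. From dim ker(T − (1)·I) = 2, there are exactly 2 Jordan blocks for λ = 1.
Step 2 — from the minimal polynomial, the factor (x − 1)^3 tells us the largest block for λ = 1 has size 3.
Step 3 — with total size 4, 2 blocks, and largest block 3, the block sizes (in nonincreasing order) are [3, 1].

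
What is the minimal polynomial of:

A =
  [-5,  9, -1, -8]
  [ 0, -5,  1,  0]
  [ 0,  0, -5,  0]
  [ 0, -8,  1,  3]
x^4 + 12*x^3 + 30*x^2 - 100*x - 375

The characteristic polynomial is χ_A(x) = (x - 3)*(x + 5)^3, so the eigenvalues are known. The minimal polynomial is
  m_A(x) = Π_λ (x − λ)^{k_λ}
where k_λ is the size of the *largest* Jordan block for λ (equivalently, the smallest k with (A − λI)^k v = 0 for every generalised eigenvector v of λ).

  λ = -5: largest Jordan block has size 3, contributing (x + 5)^3
  λ = 3: largest Jordan block has size 1, contributing (x − 3)

So m_A(x) = (x - 3)*(x + 5)^3 = x^4 + 12*x^3 + 30*x^2 - 100*x - 375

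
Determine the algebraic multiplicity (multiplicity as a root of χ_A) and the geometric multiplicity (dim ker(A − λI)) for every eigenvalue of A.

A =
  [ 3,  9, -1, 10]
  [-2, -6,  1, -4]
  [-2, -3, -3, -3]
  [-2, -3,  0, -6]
λ = -3: alg = 4, geom = 2

Step 1 — factor the characteristic polynomial to read off the algebraic multiplicities:
  χ_A(x) = (x + 3)^4

Step 2 — compute geometric multiplicities via the rank-nullity identity g(λ) = n − rank(A − λI):
  rank(A − (-3)·I) = 2, so dim ker(A − (-3)·I) = n − 2 = 2

Summary:
  λ = -3: algebraic multiplicity = 4, geometric multiplicity = 2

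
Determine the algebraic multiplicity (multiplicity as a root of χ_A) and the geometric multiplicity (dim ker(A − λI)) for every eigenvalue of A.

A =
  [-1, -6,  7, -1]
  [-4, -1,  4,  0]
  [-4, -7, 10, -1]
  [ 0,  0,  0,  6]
λ = 1: alg = 2, geom = 1; λ = 6: alg = 2, geom = 1

Step 1 — factor the characteristic polynomial to read off the algebraic multiplicities:
  χ_A(x) = (x - 6)^2*(x - 1)^2

Step 2 — compute geometric multiplicities via the rank-nullity identity g(λ) = n − rank(A − λI):
  rank(A − (1)·I) = 3, so dim ker(A − (1)·I) = n − 3 = 1
  rank(A − (6)·I) = 3, so dim ker(A − (6)·I) = n − 3 = 1

Summary:
  λ = 1: algebraic multiplicity = 2, geometric multiplicity = 1
  λ = 6: algebraic multiplicity = 2, geometric multiplicity = 1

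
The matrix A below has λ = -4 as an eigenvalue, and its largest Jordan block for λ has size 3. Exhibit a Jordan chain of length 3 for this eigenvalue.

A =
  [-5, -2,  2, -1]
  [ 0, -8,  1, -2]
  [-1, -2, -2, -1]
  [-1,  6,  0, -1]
A Jordan chain for λ = -4 of length 3:
v_1 = (0, 1, 0, -2)ᵀ
v_2 = (-1, 0, -1, -1)ᵀ
v_3 = (1, 0, 0, 0)ᵀ

Let N = A − (-4)·I. We want v_3 with N^3 v_3 = 0 but N^2 v_3 ≠ 0; then v_{j-1} := N · v_j for j = 3, …, 2.

Pick v_3 = (1, 0, 0, 0)ᵀ.
Then v_2 = N · v_3 = (-1, 0, -1, -1)ᵀ.
Then v_1 = N · v_2 = (0, 1, 0, -2)ᵀ.

Sanity check: (A − (-4)·I) v_1 = (0, 0, 0, 0)ᵀ = 0. ✓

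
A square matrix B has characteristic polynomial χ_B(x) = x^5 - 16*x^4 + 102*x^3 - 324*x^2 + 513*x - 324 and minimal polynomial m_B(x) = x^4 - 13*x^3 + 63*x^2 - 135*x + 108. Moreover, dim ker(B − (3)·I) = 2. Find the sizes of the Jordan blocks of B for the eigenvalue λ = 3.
Block sizes for λ = 3: [3, 1]

Step 1 — from the characteristic polynomial, algebraic multiplicity of λ = 3 is 4. From dim ker(B − (3)·I) = 2, there are exactly 2 Jordan blocks for λ = 3.
Step 2 — from the minimal polynomial, the factor (x − 3)^3 tells us the largest block for λ = 3 has size 3.
Step 3 — with total size 4, 2 blocks, and largest block 3, the block sizes (in nonincreasing order) are [3, 1].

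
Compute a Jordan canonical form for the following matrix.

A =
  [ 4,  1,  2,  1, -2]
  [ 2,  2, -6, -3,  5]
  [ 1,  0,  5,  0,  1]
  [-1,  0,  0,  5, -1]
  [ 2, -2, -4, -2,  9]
J_3(5) ⊕ J_1(5) ⊕ J_1(5)

The characteristic polynomial is
  det(x·I − A) = x^5 - 25*x^4 + 250*x^3 - 1250*x^2 + 3125*x - 3125 = (x - 5)^5

Eigenvalues and multiplicities (the geometric multiplicity of λ is n − rank(A − λI), which equals the number of Jordan blocks for λ):
  λ = 5: algebraic multiplicity = 5, geometric multiplicity = 3

Determining the block sizes for each eigenvalue:
  λ = 5: with am = 5 and gm = 3, the partition is not yet determined (e.g. several partitions of 5 into 3 parts exist). Let N = A − (5)·I. Computing rank(N^1) = 2, rank(N^2) = 1, rank(N^3) = 0; the number of blocks of size ≥ j is rank(N^{j−1}) − rank(N^j), giving [3, 1, 1]. So we have 1 block(s) of size 3, 2 block(s) of size 1 → block sizes [3, 1, 1]

Assembling the blocks gives a Jordan form
J =
  [5, 1, 0, 0, 0]
  [0, 5, 1, 0, 0]
  [0, 0, 5, 0, 0]
  [0, 0, 0, 5, 0]
  [0, 0, 0, 0, 5]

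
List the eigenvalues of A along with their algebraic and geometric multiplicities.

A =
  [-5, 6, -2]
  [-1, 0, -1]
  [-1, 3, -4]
λ = -3: alg = 3, geom = 2

Step 1 — factor the characteristic polynomial to read off the algebraic multiplicities:
  χ_A(x) = (x + 3)^3

Step 2 — compute geometric multiplicities via the rank-nullity identity g(λ) = n − rank(A − λI):
  rank(A − (-3)·I) = 1, so dim ker(A − (-3)·I) = n − 1 = 2

Summary:
  λ = -3: algebraic multiplicity = 3, geometric multiplicity = 2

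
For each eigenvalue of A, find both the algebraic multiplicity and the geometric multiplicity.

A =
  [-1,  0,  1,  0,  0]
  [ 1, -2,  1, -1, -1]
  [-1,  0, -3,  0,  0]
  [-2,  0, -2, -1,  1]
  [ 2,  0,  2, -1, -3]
λ = -2: alg = 5, geom = 3

Step 1 — factor the characteristic polynomial to read off the algebraic multiplicities:
  χ_A(x) = (x + 2)^5

Step 2 — compute geometric multiplicities via the rank-nullity identity g(λ) = n − rank(A − λI):
  rank(A − (-2)·I) = 2, so dim ker(A − (-2)·I) = n − 2 = 3

Summary:
  λ = -2: algebraic multiplicity = 5, geometric multiplicity = 3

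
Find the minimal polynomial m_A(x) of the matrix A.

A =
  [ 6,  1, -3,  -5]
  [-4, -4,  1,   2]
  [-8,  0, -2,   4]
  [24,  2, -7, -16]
x^2 + 8*x + 16

The characteristic polynomial is χ_A(x) = (x + 4)^4, so the eigenvalues are known. The minimal polynomial is
  m_A(x) = Π_λ (x − λ)^{k_λ}
where k_λ is the size of the *largest* Jordan block for λ (equivalently, the smallest k with (A − λI)^k v = 0 for every generalised eigenvector v of λ).

  λ = -4: largest Jordan block has size 2, contributing (x + 4)^2

So m_A(x) = (x + 4)^2 = x^2 + 8*x + 16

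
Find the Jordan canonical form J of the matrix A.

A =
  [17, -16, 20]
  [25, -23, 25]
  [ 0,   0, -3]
J_2(-3) ⊕ J_1(-3)

The characteristic polynomial is
  det(x·I − A) = x^3 + 9*x^2 + 27*x + 27 = (x + 3)^3

Eigenvalues and multiplicities (the geometric multiplicity of λ is n − rank(A − λI), which equals the number of Jordan blocks for λ):
  λ = -3: algebraic multiplicity = 3, geometric multiplicity = 2

Determining the block sizes for each eigenvalue:
  λ = -3: 2 blocks summing to 3 forces exactly one block of size 2 and the rest size 1 → block sizes [2, 1]

Assembling the blocks gives a Jordan form
J =
  [-3,  1,  0]
  [ 0, -3,  0]
  [ 0,  0, -3]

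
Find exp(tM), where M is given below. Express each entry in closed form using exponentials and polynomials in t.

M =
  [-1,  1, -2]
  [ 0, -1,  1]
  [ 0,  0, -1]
e^{tM} =
  [exp(-t), t*exp(-t), t^2*exp(-t)/2 - 2*t*exp(-t)]
  [0, exp(-t), t*exp(-t)]
  [0, 0, exp(-t)]

Strategy: write M = P · J · P⁻¹ where J is a Jordan canonical form, so e^{tM} = P · e^{tJ} · P⁻¹, and e^{tJ} can be computed block-by-block.

M has Jordan form
J =
  [-1,  1,  0]
  [ 0, -1,  1]
  [ 0,  0, -1]
(up to reordering of blocks).

Per-block formulas:
  For a 3×3 Jordan block J_3(-1): exp(t · J_3(-1)) = e^(-1t)·(I + t·N + (t^2/2)·N^2), where N is the 3×3 nilpotent shift.

After assembling e^{tJ} and conjugating by P, we get:

e^{tM} =
  [exp(-t), t*exp(-t), t^2*exp(-t)/2 - 2*t*exp(-t)]
  [0, exp(-t), t*exp(-t)]
  [0, 0, exp(-t)]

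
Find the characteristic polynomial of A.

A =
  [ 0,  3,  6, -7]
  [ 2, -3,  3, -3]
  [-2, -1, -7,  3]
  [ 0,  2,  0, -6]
x^4 + 16*x^3 + 96*x^2 + 256*x + 256

Expanding det(x·I − A) (e.g. by cofactor expansion or by noting that A is similar to its Jordan form J, which has the same characteristic polynomial as A) gives
  χ_A(x) = x^4 + 16*x^3 + 96*x^2 + 256*x + 256
which factors as (x + 4)^4. The eigenvalues (with algebraic multiplicities) are λ = -4 with multiplicity 4.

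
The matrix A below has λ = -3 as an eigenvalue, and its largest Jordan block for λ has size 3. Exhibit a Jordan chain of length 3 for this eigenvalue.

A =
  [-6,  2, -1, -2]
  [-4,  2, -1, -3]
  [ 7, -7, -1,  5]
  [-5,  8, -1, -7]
A Jordan chain for λ = -3 of length 3:
v_1 = (4, 0, -4, -4)ᵀ
v_2 = (-3, -4, 7, -5)ᵀ
v_3 = (1, 0, 0, 0)ᵀ

Let N = A − (-3)·I. We want v_3 with N^3 v_3 = 0 but N^2 v_3 ≠ 0; then v_{j-1} := N · v_j for j = 3, …, 2.

Pick v_3 = (1, 0, 0, 0)ᵀ.
Then v_2 = N · v_3 = (-3, -4, 7, -5)ᵀ.
Then v_1 = N · v_2 = (4, 0, -4, -4)ᵀ.

Sanity check: (A − (-3)·I) v_1 = (0, 0, 0, 0)ᵀ = 0. ✓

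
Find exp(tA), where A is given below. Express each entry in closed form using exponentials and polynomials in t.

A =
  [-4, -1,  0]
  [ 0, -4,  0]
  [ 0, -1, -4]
e^{tA} =
  [exp(-4*t), -t*exp(-4*t), 0]
  [0, exp(-4*t), 0]
  [0, -t*exp(-4*t), exp(-4*t)]

Strategy: write A = P · J · P⁻¹ where J is a Jordan canonical form, so e^{tA} = P · e^{tJ} · P⁻¹, and e^{tJ} can be computed block-by-block.

A has Jordan form
J =
  [-4,  1,  0]
  [ 0, -4,  0]
  [ 0,  0, -4]
(up to reordering of blocks).

Per-block formulas:
  For a 2×2 Jordan block J_2(-4): exp(t · J_2(-4)) = e^(-4t)·(I + t·N), where N is the 2×2 nilpotent shift.
  For a 1×1 block at λ = -4: exp(t · [-4]) = [e^(-4t)].

After assembling e^{tJ} and conjugating by P, we get:

e^{tA} =
  [exp(-4*t), -t*exp(-4*t), 0]
  [0, exp(-4*t), 0]
  [0, -t*exp(-4*t), exp(-4*t)]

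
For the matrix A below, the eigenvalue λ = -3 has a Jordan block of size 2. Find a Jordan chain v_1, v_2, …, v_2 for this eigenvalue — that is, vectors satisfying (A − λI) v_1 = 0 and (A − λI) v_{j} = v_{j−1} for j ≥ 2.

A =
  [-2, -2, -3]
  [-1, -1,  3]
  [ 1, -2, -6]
A Jordan chain for λ = -3 of length 2:
v_1 = (1, -1, 1)ᵀ
v_2 = (1, 0, 0)ᵀ

Let N = A − (-3)·I. We want v_2 with N^2 v_2 = 0 but N^1 v_2 ≠ 0; then v_{j-1} := N · v_j for j = 2, …, 2.

Pick v_2 = (1, 0, 0)ᵀ.
Then v_1 = N · v_2 = (1, -1, 1)ᵀ.

Sanity check: (A − (-3)·I) v_1 = (0, 0, 0)ᵀ = 0. ✓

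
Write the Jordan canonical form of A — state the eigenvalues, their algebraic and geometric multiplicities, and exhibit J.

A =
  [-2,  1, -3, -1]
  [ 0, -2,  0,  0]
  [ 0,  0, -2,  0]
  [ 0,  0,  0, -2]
J_2(-2) ⊕ J_1(-2) ⊕ J_1(-2)

The characteristic polynomial is
  det(x·I − A) = x^4 + 8*x^3 + 24*x^2 + 32*x + 16 = (x + 2)^4

Eigenvalues and multiplicities (the geometric multiplicity of λ is n − rank(A − λI), which equals the number of Jordan blocks for λ):
  λ = -2: algebraic multiplicity = 4, geometric multiplicity = 3

Determining the block sizes for each eigenvalue:
  λ = -2: 3 blocks summing to 4 forces exactly one block of size 2 and the rest size 1 → block sizes [2, 1, 1]

Assembling the blocks gives a Jordan form
J =
  [-2,  1,  0,  0]
  [ 0, -2,  0,  0]
  [ 0,  0, -2,  0]
  [ 0,  0,  0, -2]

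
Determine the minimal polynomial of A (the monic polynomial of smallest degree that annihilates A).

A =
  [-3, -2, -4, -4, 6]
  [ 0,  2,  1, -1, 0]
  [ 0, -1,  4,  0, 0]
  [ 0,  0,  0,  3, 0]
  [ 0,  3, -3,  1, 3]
x^4 - 6*x^3 + 54*x - 81

The characteristic polynomial is χ_A(x) = (x - 3)^4*(x + 3), so the eigenvalues are known. The minimal polynomial is
  m_A(x) = Π_λ (x − λ)^{k_λ}
where k_λ is the size of the *largest* Jordan block for λ (equivalently, the smallest k with (A − λI)^k v = 0 for every generalised eigenvector v of λ).

  λ = -3: largest Jordan block has size 1, contributing (x + 3)
  λ = 3: largest Jordan block has size 3, contributing (x − 3)^3

So m_A(x) = (x - 3)^3*(x + 3) = x^4 - 6*x^3 + 54*x - 81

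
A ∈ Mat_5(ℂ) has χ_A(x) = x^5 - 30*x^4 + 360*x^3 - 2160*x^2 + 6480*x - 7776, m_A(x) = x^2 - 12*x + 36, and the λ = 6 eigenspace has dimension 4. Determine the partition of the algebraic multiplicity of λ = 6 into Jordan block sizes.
Block sizes for λ = 6: [2, 1, 1, 1]

Step 1 — from the characteristic polynomial, algebraic multiplicity of λ = 6 is 5. From dim ker(A − (6)·I) = 4, there are exactly 4 Jordan blocks for λ = 6.
Step 2 — from the minimal polynomial, the factor (x − 6)^2 tells us the largest block for λ = 6 has size 2.
Step 3 — with total size 5, 4 blocks, and largest block 2, the block sizes (in nonincreasing order) are [2, 1, 1, 1].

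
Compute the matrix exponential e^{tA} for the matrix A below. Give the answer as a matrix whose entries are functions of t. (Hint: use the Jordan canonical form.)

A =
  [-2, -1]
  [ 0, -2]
e^{tA} =
  [exp(-2*t), -t*exp(-2*t)]
  [0, exp(-2*t)]

Strategy: write A = P · J · P⁻¹ where J is a Jordan canonical form, so e^{tA} = P · e^{tJ} · P⁻¹, and e^{tJ} can be computed block-by-block.

A has Jordan form
J =
  [-2,  1]
  [ 0, -2]
(up to reordering of blocks).

Per-block formulas:
  For a 2×2 Jordan block J_2(-2): exp(t · J_2(-2)) = e^(-2t)·(I + t·N), where N is the 2×2 nilpotent shift.

After assembling e^{tJ} and conjugating by P, we get:

e^{tA} =
  [exp(-2*t), -t*exp(-2*t)]
  [0, exp(-2*t)]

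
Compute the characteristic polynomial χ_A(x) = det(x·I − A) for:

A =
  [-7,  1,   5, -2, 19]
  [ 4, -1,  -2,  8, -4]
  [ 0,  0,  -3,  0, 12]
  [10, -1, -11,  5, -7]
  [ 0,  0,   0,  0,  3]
x^5 + 3*x^4 - 18*x^3 - 54*x^2 + 81*x + 243

Expanding det(x·I − A) (e.g. by cofactor expansion or by noting that A is similar to its Jordan form J, which has the same characteristic polynomial as A) gives
  χ_A(x) = x^5 + 3*x^4 - 18*x^3 - 54*x^2 + 81*x + 243
which factors as (x - 3)^2*(x + 3)^3. The eigenvalues (with algebraic multiplicities) are λ = -3 with multiplicity 3, λ = 3 with multiplicity 2.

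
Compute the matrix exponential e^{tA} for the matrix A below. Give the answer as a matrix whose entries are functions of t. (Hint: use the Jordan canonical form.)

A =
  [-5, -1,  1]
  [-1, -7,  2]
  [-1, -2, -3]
e^{tA} =
  [exp(-5*t), -t*exp(-5*t), t*exp(-5*t)]
  [-t*exp(-5*t), t^2*exp(-5*t)/2 - 2*t*exp(-5*t) + exp(-5*t), -t^2*exp(-5*t)/2 + 2*t*exp(-5*t)]
  [-t*exp(-5*t), t^2*exp(-5*t)/2 - 2*t*exp(-5*t), -t^2*exp(-5*t)/2 + 2*t*exp(-5*t) + exp(-5*t)]

Strategy: write A = P · J · P⁻¹ where J is a Jordan canonical form, so e^{tA} = P · e^{tJ} · P⁻¹, and e^{tJ} can be computed block-by-block.

A has Jordan form
J =
  [-5,  1,  0]
  [ 0, -5,  1]
  [ 0,  0, -5]
(up to reordering of blocks).

Per-block formulas:
  For a 3×3 Jordan block J_3(-5): exp(t · J_3(-5)) = e^(-5t)·(I + t·N + (t^2/2)·N^2), where N is the 3×3 nilpotent shift.

After assembling e^{tJ} and conjugating by P, we get:

e^{tA} =
  [exp(-5*t), -t*exp(-5*t), t*exp(-5*t)]
  [-t*exp(-5*t), t^2*exp(-5*t)/2 - 2*t*exp(-5*t) + exp(-5*t), -t^2*exp(-5*t)/2 + 2*t*exp(-5*t)]
  [-t*exp(-5*t), t^2*exp(-5*t)/2 - 2*t*exp(-5*t), -t^2*exp(-5*t)/2 + 2*t*exp(-5*t) + exp(-5*t)]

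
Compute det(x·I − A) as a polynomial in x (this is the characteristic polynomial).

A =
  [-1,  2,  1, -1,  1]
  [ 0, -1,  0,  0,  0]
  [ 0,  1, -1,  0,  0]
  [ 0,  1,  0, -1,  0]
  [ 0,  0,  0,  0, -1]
x^5 + 5*x^4 + 10*x^3 + 10*x^2 + 5*x + 1

Expanding det(x·I − A) (e.g. by cofactor expansion or by noting that A is similar to its Jordan form J, which has the same characteristic polynomial as A) gives
  χ_A(x) = x^5 + 5*x^4 + 10*x^3 + 10*x^2 + 5*x + 1
which factors as (x + 1)^5. The eigenvalues (with algebraic multiplicities) are λ = -1 with multiplicity 5.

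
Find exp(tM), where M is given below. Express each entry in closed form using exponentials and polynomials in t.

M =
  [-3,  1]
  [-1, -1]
e^{tM} =
  [-t*exp(-2*t) + exp(-2*t), t*exp(-2*t)]
  [-t*exp(-2*t), t*exp(-2*t) + exp(-2*t)]

Strategy: write M = P · J · P⁻¹ where J is a Jordan canonical form, so e^{tM} = P · e^{tJ} · P⁻¹, and e^{tJ} can be computed block-by-block.

M has Jordan form
J =
  [-2,  1]
  [ 0, -2]
(up to reordering of blocks).

Per-block formulas:
  For a 2×2 Jordan block J_2(-2): exp(t · J_2(-2)) = e^(-2t)·(I + t·N), where N is the 2×2 nilpotent shift.

After assembling e^{tJ} and conjugating by P, we get:

e^{tM} =
  [-t*exp(-2*t) + exp(-2*t), t*exp(-2*t)]
  [-t*exp(-2*t), t*exp(-2*t) + exp(-2*t)]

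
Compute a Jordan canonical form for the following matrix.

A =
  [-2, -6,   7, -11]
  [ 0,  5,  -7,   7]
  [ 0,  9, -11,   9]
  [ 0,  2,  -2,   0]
J_3(-2) ⊕ J_1(-2)

The characteristic polynomial is
  det(x·I − A) = x^4 + 8*x^3 + 24*x^2 + 32*x + 16 = (x + 2)^4

Eigenvalues and multiplicities (the geometric multiplicity of λ is n − rank(A − λI), which equals the number of Jordan blocks for λ):
  λ = -2: algebraic multiplicity = 4, geometric multiplicity = 2

Determining the block sizes for each eigenvalue:
  λ = -2: with am = 4 and gm = 2, the partition is not yet determined (e.g. several partitions of 4 into 2 parts exist). Let N = A − (-2)·I. Computing rank(N^1) = 2, rank(N^2) = 1, rank(N^3) = 0; the number of blocks of size ≥ j is rank(N^{j−1}) − rank(N^j), giving [2, 1, 1]. So we have 1 block(s) of size 3, 1 block(s) of size 1 → block sizes [3, 1]

Assembling the blocks gives a Jordan form
J =
  [-2,  1,  0,  0]
  [ 0, -2,  1,  0]
  [ 0,  0, -2,  0]
  [ 0,  0,  0, -2]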